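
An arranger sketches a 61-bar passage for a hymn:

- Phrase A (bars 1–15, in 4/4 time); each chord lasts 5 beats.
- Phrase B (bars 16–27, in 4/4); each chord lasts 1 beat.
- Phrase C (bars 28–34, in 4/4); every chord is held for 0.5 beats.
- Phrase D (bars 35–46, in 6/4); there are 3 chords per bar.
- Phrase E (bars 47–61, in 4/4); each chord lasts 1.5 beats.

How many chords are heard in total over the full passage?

192 chords

A has 60 beats and chords last 5 each, so 12 chords.
B has 48 beats and chords last 1 each, so 48 chords.
C has 28 beats and chords last 0.5 each, so 56 chords.
D has 72 beats and chords last 2 each, so 36 chords.
E has 60 beats and chords last 1.5 each, so 40 chords.
Total: 12 + 48 + 56 + 36 + 40 = 192.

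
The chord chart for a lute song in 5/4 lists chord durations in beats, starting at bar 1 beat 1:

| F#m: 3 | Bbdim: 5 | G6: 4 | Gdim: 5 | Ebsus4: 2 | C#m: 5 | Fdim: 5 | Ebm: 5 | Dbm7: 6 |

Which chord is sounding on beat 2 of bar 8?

Beat 2 of bar 8 is beat (8−1)×5 + 2 = 37 overall.
Running totals: F#m ends at 3, Bbdim ends at 8, G6 ends at 12, Gdim ends at 17, Ebsus4 ends at 19, C#m ends at 24, Fdim ends at 29, Ebm ends at 34, Dbm7 ends at 40.
Beat 37 falls within Dbm7.

Dbm7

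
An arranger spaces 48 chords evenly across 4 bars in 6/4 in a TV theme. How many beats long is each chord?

0.5 beats

4 bars × 6 beats/bar = 24 beats total.
24 beats ÷ 48 chords = 0.5 beats per chord.
(That is an eighth note.)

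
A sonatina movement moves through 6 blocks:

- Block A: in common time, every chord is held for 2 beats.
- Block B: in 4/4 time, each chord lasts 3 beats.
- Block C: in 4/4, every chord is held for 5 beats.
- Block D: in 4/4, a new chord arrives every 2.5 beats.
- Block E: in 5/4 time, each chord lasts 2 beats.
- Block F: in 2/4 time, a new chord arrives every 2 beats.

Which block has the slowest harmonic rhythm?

A: each chord is 2 beats in 4/4, so 2 per bar.
B: each chord is 3 beats in 4/4, so 4/3 per bar.
C: each chord is 5 beats in 4/4, so 0.8 per bar.
D: each chord is 2.5 beats in 4/4, so 1.6 per bar.
E: each chord is 2 beats in 5/4, so 2.5 per bar.
F: each chord is 2 beats in 2/4, so 1 per bar.
Slowest is C at 0.8 chords/bar.

Block C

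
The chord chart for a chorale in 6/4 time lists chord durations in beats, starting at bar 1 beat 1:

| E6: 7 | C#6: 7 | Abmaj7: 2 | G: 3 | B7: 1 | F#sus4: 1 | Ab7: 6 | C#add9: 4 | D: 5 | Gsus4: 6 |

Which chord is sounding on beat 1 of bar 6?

C#add9

Beat 1 of bar 6 is beat (6−1)×6 + 1 = 31 overall.
Running totals: E6 ends at 7, C#6 ends at 14, Abmaj7 ends at 16, G ends at 19, B7 ends at 20, F#sus4 ends at 21, Ab7 ends at 27, C#add9 ends at 31.
Beat 31 falls within C#add9.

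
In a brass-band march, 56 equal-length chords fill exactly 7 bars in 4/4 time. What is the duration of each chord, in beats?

0.5 beats

7 bars × 4 beats/bar = 28 beats total.
28 beats ÷ 56 chords = 0.5 beats per chord.
(That is an eighth note.)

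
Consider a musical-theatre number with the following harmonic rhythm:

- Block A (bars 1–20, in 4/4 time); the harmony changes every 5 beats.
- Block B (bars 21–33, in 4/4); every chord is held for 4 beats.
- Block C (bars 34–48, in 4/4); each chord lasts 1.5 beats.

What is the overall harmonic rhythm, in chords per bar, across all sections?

A: 20 bars of 4 beats is 80 beats; at 5 beats each that's 16 chords.
B: 13 bars of 4 beats is 52 beats; at 4 beats each that's 13 chords.
C: 15 bars of 4 beats is 60 beats; at 1.5 beats each that's 40 chords.
Overall: 69 chords over 48 bars → 69/48 = 23/16 chords per bar.

23/16 chords per bar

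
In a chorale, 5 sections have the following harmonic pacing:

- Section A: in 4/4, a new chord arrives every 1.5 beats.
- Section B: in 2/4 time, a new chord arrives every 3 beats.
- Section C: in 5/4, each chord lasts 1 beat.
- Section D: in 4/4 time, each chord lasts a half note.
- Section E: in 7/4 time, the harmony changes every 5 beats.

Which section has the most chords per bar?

Section C

A: 4/1.5 = 8/3 chords/bar.
B: 2/3 = 2/3 chords/bar.
C: 5/1 = 5 chords/bar.
D: 4/2 = 2 chords/bar.
E: 7/5 = 1.4 chords/bar.
Fastest is C at 5 chords/bar.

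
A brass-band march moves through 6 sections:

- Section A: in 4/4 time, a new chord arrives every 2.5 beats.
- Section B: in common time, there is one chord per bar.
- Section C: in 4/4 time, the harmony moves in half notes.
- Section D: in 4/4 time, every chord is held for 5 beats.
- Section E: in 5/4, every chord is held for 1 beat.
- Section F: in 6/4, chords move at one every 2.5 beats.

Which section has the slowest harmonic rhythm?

Section D

A: 4 beats/bar ÷ 2.5 beats/chord = 1.6 chords/bar.
B: 4 beats/bar ÷ 4 beats/chord = 1 chord/bar.
C: 4 beats/bar ÷ 2 beats/chord = 2 chords/bar.
D: 4 beats/bar ÷ 5 beats/chord = 0.8 chords/bar.
E: 5 beats/bar ÷ 1 beat/chord = 5 chords/bar.
F: 6 beats/bar ÷ 2.5 beats/chord = 2.4 chords/bar.
Slowest is D at 0.8 chords/bar.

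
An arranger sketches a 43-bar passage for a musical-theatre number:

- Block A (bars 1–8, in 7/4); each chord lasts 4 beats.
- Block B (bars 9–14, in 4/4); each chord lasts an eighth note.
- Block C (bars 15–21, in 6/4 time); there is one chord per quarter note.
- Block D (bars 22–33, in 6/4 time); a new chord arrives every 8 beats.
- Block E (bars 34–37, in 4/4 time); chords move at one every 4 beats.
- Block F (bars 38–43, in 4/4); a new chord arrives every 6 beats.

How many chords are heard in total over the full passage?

121 chords

A has 56 beats and chords last 4 each, so 14 chords.
B has 24 beats and chords last 0.5 each, so 48 chords.
C has 42 beats and chords last 1 each, so 42 chords.
D has 72 beats and chords last 8 each, so 9 chords.
E has 16 beats and chords last 4 each, so 4 chords.
F has 24 beats and chords last 6 each, so 4 chords.
Total: 14 + 48 + 42 + 9 + 4 + 4 = 121.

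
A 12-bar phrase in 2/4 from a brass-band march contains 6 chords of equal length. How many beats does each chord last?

12 bars × 2 beats/bar = 24 beats total.
24 beats ÷ 6 chords = 4 beats per chord.
(That is a whole note.)

4 beats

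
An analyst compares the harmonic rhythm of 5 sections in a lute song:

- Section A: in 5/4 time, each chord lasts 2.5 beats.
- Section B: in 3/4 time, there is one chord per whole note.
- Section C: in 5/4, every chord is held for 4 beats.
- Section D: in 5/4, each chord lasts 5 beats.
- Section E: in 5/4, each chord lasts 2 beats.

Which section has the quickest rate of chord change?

Section E

A: each chord is 2.5 beats in 5/4, so 2 per bar.
B: each chord is 4 beats in 3/4, so 0.75 per bar.
C: each chord is 4 beats in 5/4, so 1.25 per bar.
D: each chord is 5 beats in 5/4, so 1 per bar.
E: each chord is 2 beats in 5/4, so 2.5 per bar.
Fastest is E at 2.5 chords/bar.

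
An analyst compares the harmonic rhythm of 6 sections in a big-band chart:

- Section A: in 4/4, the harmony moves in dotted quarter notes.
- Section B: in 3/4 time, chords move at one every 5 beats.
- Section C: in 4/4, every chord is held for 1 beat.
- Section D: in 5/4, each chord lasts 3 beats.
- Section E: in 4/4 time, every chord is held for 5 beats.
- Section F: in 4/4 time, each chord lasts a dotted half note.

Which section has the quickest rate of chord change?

A: 4 beats/bar ÷ 1.5 beats/chord = 8/3 chords/bar.
B: 3 beats/bar ÷ 5 beats/chord = 0.6 chords/bar.
C: 4 beats/bar ÷ 1 beat/chord = 4 chords/bar.
D: 5 beats/bar ÷ 3 beats/chord = 5/3 chords/bar.
E: 4 beats/bar ÷ 5 beats/chord = 0.8 chords/bar.
F: 4 beats/bar ÷ 3 beats/chord = 4/3 chords/bar.
Fastest is C at 4 chords/bar.

Section C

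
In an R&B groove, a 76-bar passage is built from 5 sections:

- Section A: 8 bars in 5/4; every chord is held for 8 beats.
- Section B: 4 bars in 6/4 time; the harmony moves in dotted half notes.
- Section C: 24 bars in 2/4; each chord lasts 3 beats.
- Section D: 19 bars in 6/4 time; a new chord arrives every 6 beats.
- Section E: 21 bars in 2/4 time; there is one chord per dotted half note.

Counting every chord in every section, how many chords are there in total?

A has 40 beats and chords last 8 each, so 5 chords.
B has 24 beats and chords last 3 each, so 8 chords.
C has 48 beats and chords last 3 each, so 16 chords.
D has 114 beats and chords last 6 each, so 19 chords.
E has 42 beats and chords last 3 each, so 14 chords.
Total: 5 + 8 + 16 + 19 + 14 = 62.

62 chords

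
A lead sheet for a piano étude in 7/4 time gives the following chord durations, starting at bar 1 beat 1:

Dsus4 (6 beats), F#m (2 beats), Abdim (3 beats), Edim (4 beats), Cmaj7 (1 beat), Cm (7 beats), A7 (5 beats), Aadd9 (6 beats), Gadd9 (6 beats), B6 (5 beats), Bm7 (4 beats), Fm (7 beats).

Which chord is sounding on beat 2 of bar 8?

Beat 2 of bar 8 is beat (8−1)×7 + 2 = 51 overall.
Running totals: Dsus4 ends at 6, F#m ends at 8, Abdim ends at 11, Edim ends at 15, Cmaj7 ends at 16, Cm ends at 23, A7 ends at 28, Aadd9 ends at 34, Gadd9 ends at 40, B6 ends at 45, Bm7 ends at 49, Fm ends at 56.
Beat 51 falls within Fm.

Fm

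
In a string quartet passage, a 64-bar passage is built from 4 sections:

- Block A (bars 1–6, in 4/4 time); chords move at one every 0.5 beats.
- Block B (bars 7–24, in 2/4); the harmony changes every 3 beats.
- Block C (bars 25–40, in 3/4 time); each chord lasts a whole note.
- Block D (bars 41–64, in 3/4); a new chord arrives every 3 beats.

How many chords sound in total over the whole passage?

A has 24 beats and chords last 0.5 each, so 48 chords.
B has 36 beats and chords last 3 each, so 12 chords.
C has 48 beats and chords last 4 each, so 12 chords.
D has 72 beats and chords last 3 each, so 24 chords.
Total: 48 + 12 + 12 + 24 = 96.

96 chords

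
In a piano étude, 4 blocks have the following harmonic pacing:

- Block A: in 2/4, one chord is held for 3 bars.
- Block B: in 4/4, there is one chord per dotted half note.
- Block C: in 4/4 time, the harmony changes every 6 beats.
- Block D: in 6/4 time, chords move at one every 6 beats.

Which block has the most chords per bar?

A: 2/6 = 1/3 chords/bar.
B: 4/3 = 4/3 chords/bar.
C: 4/6 = 2/3 chords/bar.
D: 6/6 = 1 chord/bar.
Fastest is B at 4/3 chords/bar.

Block B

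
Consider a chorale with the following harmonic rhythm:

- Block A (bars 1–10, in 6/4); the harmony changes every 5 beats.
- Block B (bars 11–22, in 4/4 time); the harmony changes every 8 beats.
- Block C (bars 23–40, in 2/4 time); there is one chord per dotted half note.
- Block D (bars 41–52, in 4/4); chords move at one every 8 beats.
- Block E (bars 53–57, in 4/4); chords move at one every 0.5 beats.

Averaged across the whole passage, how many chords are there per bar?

4/3 chords per bar

A: 10 × 6 = 60 beats ÷ 5 = 12 chords.
B: 12 × 4 = 48 beats ÷ 8 = 6 chords.
C: 18 × 2 = 36 beats ÷ 3 = 12 chords.
D: 12 × 4 = 48 beats ÷ 8 = 6 chords.
E: 5 × 4 = 20 beats ÷ 0.5 = 40 chords.
Overall: 76 chords over 57 bars → 76/57 = 4/3 chords per bar.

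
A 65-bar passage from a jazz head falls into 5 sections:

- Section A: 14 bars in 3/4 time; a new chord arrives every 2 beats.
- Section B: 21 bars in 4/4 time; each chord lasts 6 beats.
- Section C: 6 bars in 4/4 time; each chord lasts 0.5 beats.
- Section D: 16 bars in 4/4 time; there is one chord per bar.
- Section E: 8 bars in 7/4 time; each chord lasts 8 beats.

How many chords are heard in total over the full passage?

106 chords

A: 14 bars × 3 beats = 42 beats; 2 beats/chord → 21 chords.
B: 21 bars × 4 beats = 84 beats; 6 beats/chord → 14 chords.
C: 6 bars × 4 beats = 24 beats; 0.5 beats/chord → 48 chords.
D: 16 bars × 4 beats = 64 beats; 4 beats/chord → 16 chords.
E: 8 bars × 7 beats = 56 beats; 8 beats/chord → 7 chords.
Total: 21 + 14 + 48 + 16 + 7 = 106.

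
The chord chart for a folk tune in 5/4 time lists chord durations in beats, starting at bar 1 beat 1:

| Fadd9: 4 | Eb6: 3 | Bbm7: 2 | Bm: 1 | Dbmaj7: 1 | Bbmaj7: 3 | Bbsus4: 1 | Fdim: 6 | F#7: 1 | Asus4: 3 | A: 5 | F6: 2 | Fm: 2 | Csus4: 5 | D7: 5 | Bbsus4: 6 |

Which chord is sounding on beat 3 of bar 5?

Asus4

Beat 3 of bar 5 is beat (5−1)×5 + 3 = 23 overall.
Running totals: Fadd9 ends at 4, Eb6 ends at 7, Bbm7 ends at 9, Bm ends at 10, Dbmaj7 ends at 11, Bbmaj7 ends at 14, Bbsus4 ends at 15, Fdim ends at 21, F#7 ends at 22, Asus4 ends at 25.
Beat 23 falls within Asus4.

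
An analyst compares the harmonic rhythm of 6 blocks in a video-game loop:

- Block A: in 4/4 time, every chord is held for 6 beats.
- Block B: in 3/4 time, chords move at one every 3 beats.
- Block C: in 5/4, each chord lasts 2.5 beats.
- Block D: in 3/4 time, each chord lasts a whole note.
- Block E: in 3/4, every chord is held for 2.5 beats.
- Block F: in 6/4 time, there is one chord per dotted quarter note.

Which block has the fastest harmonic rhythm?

A: 4/6 = 2/3 chords/bar.
B: 3/3 = 1 chord/bar.
C: 5/2.5 = 2 chords/bar.
D: 3/4 = 0.75 chords/bar.
E: 3/2.5 = 1.2 chords/bar.
F: 6/1.5 = 4 chords/bar.
Fastest is F at 4 chords/bar.

Block F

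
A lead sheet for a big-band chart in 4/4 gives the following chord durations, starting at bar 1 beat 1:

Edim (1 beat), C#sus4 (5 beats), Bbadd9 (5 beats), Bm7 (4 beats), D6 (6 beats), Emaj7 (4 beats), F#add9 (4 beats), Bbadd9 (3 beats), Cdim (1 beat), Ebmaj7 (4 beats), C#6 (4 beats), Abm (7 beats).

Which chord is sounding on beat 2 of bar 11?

Abm

Beat 2 of bar 11 is beat (11−1)×4 + 2 = 42 overall.
Running totals: Edim ends at 1, C#sus4 ends at 6, Bbadd9 ends at 11, Bm7 ends at 15, D6 ends at 21, Emaj7 ends at 25, F#add9 ends at 29, Bbadd9 ends at 32, Cdim ends at 33, Ebmaj7 ends at 37, C#6 ends at 41, Abm ends at 48.
Beat 42 falls within Abm.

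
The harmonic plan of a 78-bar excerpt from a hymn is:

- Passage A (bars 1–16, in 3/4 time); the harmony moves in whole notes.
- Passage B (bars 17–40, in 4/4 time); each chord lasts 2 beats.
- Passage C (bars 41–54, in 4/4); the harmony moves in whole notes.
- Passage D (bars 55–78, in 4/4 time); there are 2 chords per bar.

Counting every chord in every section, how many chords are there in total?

A: 16 bars × 3 beats = 48 beats; 4 beats/chord → 12 chords.
B: 24 bars × 4 beats = 96 beats; 2 beats/chord → 48 chords.
C: 14 bars × 4 beats = 56 beats; 4 beats/chord → 14 chords.
D: 24 bars × 4 beats = 96 beats; 2 beats/chord → 48 chords.
Total: 12 + 48 + 14 + 48 = 122.

122 chords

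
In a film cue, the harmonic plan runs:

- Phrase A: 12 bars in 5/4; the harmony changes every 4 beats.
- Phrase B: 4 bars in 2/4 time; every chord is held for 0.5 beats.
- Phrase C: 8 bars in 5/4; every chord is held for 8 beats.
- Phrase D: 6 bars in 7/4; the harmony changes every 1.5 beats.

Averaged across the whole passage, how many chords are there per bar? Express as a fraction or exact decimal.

A: 12 bars of 5 beats is 60 beats; at 4 beats each that's 15 chords.
B: 4 bars of 2 beats is 8 beats; at 0.5 beats each that's 16 chords.
C: 8 bars of 5 beats is 40 beats; at 8 beats each that's 5 chords.
D: 6 bars of 7 beats is 42 beats; at 1.5 beats each that's 28 chords.
Overall: 64 chords over 30 bars → 64/30 = 32/15 chords per bar.

32/15 chords per bar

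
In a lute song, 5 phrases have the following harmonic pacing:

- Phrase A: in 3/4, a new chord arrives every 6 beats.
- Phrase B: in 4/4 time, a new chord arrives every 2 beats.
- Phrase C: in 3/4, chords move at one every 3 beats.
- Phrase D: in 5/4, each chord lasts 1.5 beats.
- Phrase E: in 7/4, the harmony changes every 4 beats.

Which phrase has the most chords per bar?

A: 3/6 = 0.5 chords/bar.
B: 4/2 = 2 chords/bar.
C: 3/3 = 1 chord/bar.
D: 5/1.5 = 10/3 chords/bar.
E: 7/4 = 1.75 chords/bar.
Fastest is D at 10/3 chords/bar.

Phrase D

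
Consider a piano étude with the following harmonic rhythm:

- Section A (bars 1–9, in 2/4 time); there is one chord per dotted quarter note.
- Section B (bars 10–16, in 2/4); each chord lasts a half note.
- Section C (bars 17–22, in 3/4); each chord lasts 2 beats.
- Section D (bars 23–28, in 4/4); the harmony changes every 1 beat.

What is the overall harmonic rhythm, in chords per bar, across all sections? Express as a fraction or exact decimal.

A: 9 × 2 = 18 beats ÷ 1.5 = 12 chords.
B: 7 × 2 = 14 beats ÷ 2 = 7 chords.
C: 6 × 3 = 18 beats ÷ 2 = 9 chords.
D: 6 × 4 = 24 beats ÷ 1 = 24 chords.
Overall: 52 chords over 28 bars → 52/28 = 13/7 chords per bar.

13/7 chords per bar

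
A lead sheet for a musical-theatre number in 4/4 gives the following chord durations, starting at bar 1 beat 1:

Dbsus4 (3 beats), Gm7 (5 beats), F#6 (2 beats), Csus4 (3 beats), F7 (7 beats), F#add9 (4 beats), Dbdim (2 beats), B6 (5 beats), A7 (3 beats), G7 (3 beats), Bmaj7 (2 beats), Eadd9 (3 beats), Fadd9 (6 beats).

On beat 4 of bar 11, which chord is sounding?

Fadd9

Beat 4 of bar 11 is beat (11−1)×4 + 4 = 44 overall.
Running totals: Dbsus4 ends at 3, Gm7 ends at 8, F#6 ends at 10, Csus4 ends at 13, F7 ends at 20, F#add9 ends at 24, Dbdim ends at 26, B6 ends at 31, A7 ends at 34, G7 ends at 37, Bmaj7 ends at 39, Eadd9 ends at 42, Fadd9 ends at 48.
Beat 44 falls within Fadd9.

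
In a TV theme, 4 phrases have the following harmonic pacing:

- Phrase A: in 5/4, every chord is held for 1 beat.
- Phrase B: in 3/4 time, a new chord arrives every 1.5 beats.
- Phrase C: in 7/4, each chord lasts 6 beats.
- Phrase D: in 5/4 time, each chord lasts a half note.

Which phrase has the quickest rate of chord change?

Phrase A

A: 5/1 = 5 chords/bar.
B: 3/1.5 = 2 chords/bar.
C: 7/6 = 7/6 chords/bar.
D: 5/2 = 2.5 chords/bar.
Fastest is A at 5 chords/bar.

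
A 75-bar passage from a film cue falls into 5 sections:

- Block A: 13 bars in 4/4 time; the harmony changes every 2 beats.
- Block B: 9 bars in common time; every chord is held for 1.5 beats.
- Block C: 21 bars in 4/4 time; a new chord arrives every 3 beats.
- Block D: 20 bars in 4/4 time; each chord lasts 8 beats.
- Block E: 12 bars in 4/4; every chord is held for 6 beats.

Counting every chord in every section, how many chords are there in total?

A: 13 bars × 4 beats = 52 beats; 2 beats/chord → 26 chords.
B: 9 bars × 4 beats = 36 beats; 1.5 beats/chord → 24 chords.
C: 21 bars × 4 beats = 84 beats; 3 beats/chord → 28 chords.
D: 20 bars × 4 beats = 80 beats; 8 beats/chord → 10 chords.
E: 12 bars × 4 beats = 48 beats; 6 beats/chord → 8 chords.
Total: 26 + 24 + 28 + 10 + 8 = 96.

96 chords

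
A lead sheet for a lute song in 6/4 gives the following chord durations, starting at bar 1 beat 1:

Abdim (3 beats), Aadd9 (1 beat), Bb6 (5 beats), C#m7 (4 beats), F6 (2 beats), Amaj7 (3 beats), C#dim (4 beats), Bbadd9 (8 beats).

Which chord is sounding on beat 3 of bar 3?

Beat 3 of bar 3 is beat (3−1)×6 + 3 = 15 overall.
Running totals: Abdim ends at 3, Aadd9 ends at 4, Bb6 ends at 9, C#m7 ends at 13, F6 ends at 15.
Beat 15 falls within F6.

F6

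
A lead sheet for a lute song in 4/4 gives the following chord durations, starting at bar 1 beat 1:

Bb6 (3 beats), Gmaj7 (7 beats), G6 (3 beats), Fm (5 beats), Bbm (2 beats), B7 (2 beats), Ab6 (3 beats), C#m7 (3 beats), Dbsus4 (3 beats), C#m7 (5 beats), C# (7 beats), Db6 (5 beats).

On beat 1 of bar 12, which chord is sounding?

Db6

Beat 1 of bar 12 is beat (12−1)×4 + 1 = 45 overall.
Running totals: Bb6 ends at 3, Gmaj7 ends at 10, G6 ends at 13, Fm ends at 18, Bbm ends at 20, B7 ends at 22, Ab6 ends at 25, C#m7 ends at 28, Dbsus4 ends at 31, C#m7 ends at 36, C# ends at 43, Db6 ends at 48.
Beat 45 falls within Db6.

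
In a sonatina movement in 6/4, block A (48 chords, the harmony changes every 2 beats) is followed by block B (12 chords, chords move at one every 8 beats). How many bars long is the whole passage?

A: 48 × 2 = 96 beats = 16 bars.
B: 12 × 8 = 96 beats = 16 bars.
Total: 16 + 16 = 32 bars.

32 bars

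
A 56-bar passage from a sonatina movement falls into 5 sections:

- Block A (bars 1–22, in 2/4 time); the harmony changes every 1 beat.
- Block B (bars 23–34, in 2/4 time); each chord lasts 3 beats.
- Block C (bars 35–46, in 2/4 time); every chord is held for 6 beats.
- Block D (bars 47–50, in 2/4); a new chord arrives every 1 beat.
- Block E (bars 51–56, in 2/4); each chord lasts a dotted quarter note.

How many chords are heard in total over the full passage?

72 chords

A has 44 beats and chords last 1 each, so 44 chords.
B has 24 beats and chords last 3 each, so 8 chords.
C has 24 beats and chords last 6 each, so 4 chords.
D has 8 beats and chords last 1 each, so 8 chords.
E has 12 beats and chords last 1.5 each, so 8 chords.
Total: 44 + 8 + 4 + 8 + 8 = 72.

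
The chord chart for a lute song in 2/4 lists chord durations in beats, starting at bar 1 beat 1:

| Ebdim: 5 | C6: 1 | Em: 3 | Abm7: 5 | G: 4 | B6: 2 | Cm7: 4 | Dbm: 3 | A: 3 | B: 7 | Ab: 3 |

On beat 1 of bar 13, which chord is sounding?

Dbm

Beat 1 of bar 13 is beat (13−1)×2 + 1 = 25 overall.
Running totals: Ebdim ends at 5, C6 ends at 6, Em ends at 9, Abm7 ends at 14, G ends at 18, B6 ends at 20, Cm7 ends at 24, Dbm ends at 27.
Beat 25 falls within Dbm.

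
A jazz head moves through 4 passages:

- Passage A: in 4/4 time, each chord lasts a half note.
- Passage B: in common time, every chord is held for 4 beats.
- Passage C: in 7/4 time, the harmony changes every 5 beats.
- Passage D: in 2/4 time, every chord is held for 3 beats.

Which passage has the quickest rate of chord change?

A: each chord is 2 beats in 4/4, so 2 per bar.
B: each chord is 4 beats in 4/4, so 1 per bar.
C: each chord is 5 beats in 7/4, so 1.4 per bar.
D: each chord is 3 beats in 2/4, so 2/3 per bar.
Fastest is A at 2 chords/bar.

Passage A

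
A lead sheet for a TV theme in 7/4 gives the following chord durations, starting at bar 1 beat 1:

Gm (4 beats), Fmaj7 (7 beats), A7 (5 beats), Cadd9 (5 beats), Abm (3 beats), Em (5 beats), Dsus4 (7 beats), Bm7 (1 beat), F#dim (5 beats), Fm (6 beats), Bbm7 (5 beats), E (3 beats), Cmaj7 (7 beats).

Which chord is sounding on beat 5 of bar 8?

Beat 5 of bar 8 is beat (8−1)×7 + 5 = 54 overall.
Running totals: Gm ends at 4, Fmaj7 ends at 11, A7 ends at 16, Cadd9 ends at 21, Abm ends at 24, Em ends at 29, Dsus4 ends at 36, Bm7 ends at 37, F#dim ends at 42, Fm ends at 48, Bbm7 ends at 53, E ends at 56.
Beat 54 falls within E.

E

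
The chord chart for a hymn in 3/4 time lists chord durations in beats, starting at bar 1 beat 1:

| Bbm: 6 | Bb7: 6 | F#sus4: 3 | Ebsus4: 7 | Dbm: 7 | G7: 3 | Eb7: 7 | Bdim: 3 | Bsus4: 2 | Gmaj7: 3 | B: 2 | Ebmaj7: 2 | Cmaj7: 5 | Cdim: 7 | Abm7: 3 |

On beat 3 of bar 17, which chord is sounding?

Beat 3 of bar 17 is beat (17−1)×3 + 3 = 51 overall.
Running totals: Bbm ends at 6, Bb7 ends at 12, F#sus4 ends at 15, Ebsus4 ends at 22, Dbm ends at 29, G7 ends at 32, Eb7 ends at 39, Bdim ends at 42, Bsus4 ends at 44, Gmaj7 ends at 47, B ends at 49, Ebmaj7 ends at 51.
Beat 51 falls within Ebmaj7.

Ebmaj7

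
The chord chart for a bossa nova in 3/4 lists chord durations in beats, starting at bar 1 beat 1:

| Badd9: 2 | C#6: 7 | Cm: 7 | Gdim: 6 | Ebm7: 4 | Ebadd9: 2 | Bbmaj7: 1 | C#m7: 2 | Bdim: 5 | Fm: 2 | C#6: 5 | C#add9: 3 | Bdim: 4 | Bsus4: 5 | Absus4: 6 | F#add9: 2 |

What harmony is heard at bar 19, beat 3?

Beat 3 of bar 19 is beat (19−1)×3 + 3 = 57 overall.
Running totals: Badd9 ends at 2, C#6 ends at 9, Cm ends at 16, Gdim ends at 22, Ebm7 ends at 26, Ebadd9 ends at 28, Bbmaj7 ends at 29, C#m7 ends at 31, Bdim ends at 36, Fm ends at 38, C#6 ends at 43, C#add9 ends at 46, Bdim ends at 50, Bsus4 ends at 55, Absus4 ends at 61.
Beat 57 falls within Absus4.

Absus4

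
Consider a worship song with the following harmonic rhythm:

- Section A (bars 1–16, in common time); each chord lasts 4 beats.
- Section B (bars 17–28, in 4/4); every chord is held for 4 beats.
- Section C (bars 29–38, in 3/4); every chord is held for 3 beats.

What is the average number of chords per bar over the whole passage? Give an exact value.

1 chords per bar

A: 16 bars of 4 beats is 64 beats; at 4 beats each that's 16 chords.
B: 12 bars of 4 beats is 48 beats; at 4 beats each that's 12 chords.
C: 10 bars of 3 beats is 30 beats; at 3 beats each that's 10 chords.
Overall: 38 chords over 38 bars → 38/38 = 1 chords per bar.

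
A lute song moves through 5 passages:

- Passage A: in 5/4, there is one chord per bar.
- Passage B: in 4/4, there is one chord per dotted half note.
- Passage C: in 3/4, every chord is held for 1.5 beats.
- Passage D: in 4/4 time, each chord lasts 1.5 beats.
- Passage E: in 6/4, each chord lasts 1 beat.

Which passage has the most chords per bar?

A: 5 beats/bar ÷ 5 beats/chord = 1 chord/bar.
B: 4 beats/bar ÷ 3 beats/chord = 4/3 chords/bar.
C: 3 beats/bar ÷ 1.5 beats/chord = 2 chords/bar.
D: 4 beats/bar ÷ 1.5 beats/chord = 8/3 chords/bar.
E: 6 beats/bar ÷ 1 beat/chord = 6 chords/bar.
Fastest is E at 6 chords/bar.

Passage E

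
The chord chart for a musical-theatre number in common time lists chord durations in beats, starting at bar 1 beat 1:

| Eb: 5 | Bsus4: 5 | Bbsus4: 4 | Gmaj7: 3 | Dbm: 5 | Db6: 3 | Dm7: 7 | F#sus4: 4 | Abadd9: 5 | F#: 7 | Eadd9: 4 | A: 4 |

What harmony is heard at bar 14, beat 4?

A

Beat 4 of bar 14 is beat (14−1)×4 + 4 = 56 overall.
Running totals: Eb ends at 5, Bsus4 ends at 10, Bbsus4 ends at 14, Gmaj7 ends at 17, Dbm ends at 22, Db6 ends at 25, Dm7 ends at 32, F#sus4 ends at 36, Abadd9 ends at 41, F# ends at 48, Eadd9 ends at 52, A ends at 56.
Beat 56 falls within A.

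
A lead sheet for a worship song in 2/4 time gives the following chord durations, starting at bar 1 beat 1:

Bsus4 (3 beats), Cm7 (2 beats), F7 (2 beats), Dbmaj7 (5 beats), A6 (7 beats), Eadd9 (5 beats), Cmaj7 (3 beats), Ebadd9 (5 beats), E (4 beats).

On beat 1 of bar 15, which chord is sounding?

Ebadd9

Beat 1 of bar 15 is beat (15−1)×2 + 1 = 29 overall.
Running totals: Bsus4 ends at 3, Cm7 ends at 5, F7 ends at 7, Dbmaj7 ends at 12, A6 ends at 19, Eadd9 ends at 24, Cmaj7 ends at 27, Ebadd9 ends at 32.
Beat 29 falls within Ebadd9.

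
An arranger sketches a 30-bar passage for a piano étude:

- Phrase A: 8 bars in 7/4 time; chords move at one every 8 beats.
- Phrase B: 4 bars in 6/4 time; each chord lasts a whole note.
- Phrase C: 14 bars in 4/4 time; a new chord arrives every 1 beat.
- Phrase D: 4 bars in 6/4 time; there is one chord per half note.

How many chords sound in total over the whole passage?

81 chords

A: 8·7 = 56 beats, 56/8 = 7 chords.
B: 4·6 = 24 beats, 24/4 = 6 chords.
C: 14·4 = 56 beats, 56/1 = 56 chords.
D: 4·6 = 24 beats, 24/2 = 12 chords.
Total: 7 + 6 + 56 + 12 = 81.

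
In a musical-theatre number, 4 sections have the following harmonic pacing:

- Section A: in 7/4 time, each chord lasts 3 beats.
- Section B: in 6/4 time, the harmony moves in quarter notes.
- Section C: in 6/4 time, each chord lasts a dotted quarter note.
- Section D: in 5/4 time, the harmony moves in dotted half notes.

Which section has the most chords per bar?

A: 7 beats/bar ÷ 3 beats/chord = 7/3 chords/bar.
B: 6 beats/bar ÷ 1 beat/chord = 6 chords/bar.
C: 6 beats/bar ÷ 1.5 beats/chord = 4 chords/bar.
D: 5 beats/bar ÷ 3 beats/chord = 5/3 chords/bar.
Fastest is B at 6 chords/bar.

Section B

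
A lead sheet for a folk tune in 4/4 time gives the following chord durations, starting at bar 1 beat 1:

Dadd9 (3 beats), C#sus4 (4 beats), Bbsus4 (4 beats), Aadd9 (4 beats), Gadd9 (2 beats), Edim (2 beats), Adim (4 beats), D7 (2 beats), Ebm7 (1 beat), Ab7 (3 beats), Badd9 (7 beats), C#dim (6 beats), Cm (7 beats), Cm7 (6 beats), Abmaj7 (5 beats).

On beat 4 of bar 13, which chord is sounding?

Beat 4 of bar 13 is beat (13−1)×4 + 4 = 52 overall.
Running totals: Dadd9 ends at 3, C#sus4 ends at 7, Bbsus4 ends at 11, Aadd9 ends at 15, Gadd9 ends at 17, Edim ends at 19, Adim ends at 23, D7 ends at 25, Ebm7 ends at 26, Ab7 ends at 29, Badd9 ends at 36, C#dim ends at 42, Cm ends at 49, Cm7 ends at 55.
Beat 52 falls within Cm7.

Cm7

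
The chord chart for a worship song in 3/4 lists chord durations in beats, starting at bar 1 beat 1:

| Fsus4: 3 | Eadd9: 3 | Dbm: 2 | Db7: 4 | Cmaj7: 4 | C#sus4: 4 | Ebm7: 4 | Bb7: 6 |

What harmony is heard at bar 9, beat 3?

Bb7

Beat 3 of bar 9 is beat (9−1)×3 + 3 = 27 overall.
Running totals: Fsus4 ends at 3, Eadd9 ends at 6, Dbm ends at 8, Db7 ends at 12, Cmaj7 ends at 16, C#sus4 ends at 20, Ebm7 ends at 24, Bb7 ends at 30.
Beat 27 falls within Bb7.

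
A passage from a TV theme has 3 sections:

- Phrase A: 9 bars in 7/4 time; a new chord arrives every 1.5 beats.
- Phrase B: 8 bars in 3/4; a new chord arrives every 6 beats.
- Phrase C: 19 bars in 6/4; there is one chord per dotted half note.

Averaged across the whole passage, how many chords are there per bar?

A: 9 bars of 7 beats is 63 beats; at 1.5 beats each that's 42 chords.
B: 8 bars of 3 beats is 24 beats; at 6 beats each that's 4 chords.
C: 19 bars of 6 beats is 114 beats; at 3 beats each that's 38 chords.
Overall: 84 chords over 36 bars → 84/36 = 7/3 chords per bar.

7/3 chords per bar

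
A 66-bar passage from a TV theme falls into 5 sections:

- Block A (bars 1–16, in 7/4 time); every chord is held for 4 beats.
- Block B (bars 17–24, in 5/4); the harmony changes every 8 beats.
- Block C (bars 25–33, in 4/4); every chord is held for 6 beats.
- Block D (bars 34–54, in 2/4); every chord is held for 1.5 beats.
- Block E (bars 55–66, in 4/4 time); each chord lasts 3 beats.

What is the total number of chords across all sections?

A: 16 bars × 7 beats = 112 beats; 4 beats/chord → 28 chords.
B: 8 bars × 5 beats = 40 beats; 8 beats/chord → 5 chords.
C: 9 bars × 4 beats = 36 beats; 6 beats/chord → 6 chords.
D: 21 bars × 2 beats = 42 beats; 1.5 beats/chord → 28 chords.
E: 12 bars × 4 beats = 48 beats; 3 beats/chord → 16 chords.
Total: 28 + 5 + 6 + 28 + 16 = 83.

83 chords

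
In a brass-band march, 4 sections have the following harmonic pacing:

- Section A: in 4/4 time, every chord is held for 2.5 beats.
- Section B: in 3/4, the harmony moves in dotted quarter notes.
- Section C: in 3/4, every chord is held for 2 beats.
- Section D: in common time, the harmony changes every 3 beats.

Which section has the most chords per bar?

A: 4/2.5 = 1.6 chords/bar.
B: 3/1.5 = 2 chords/bar.
C: 3/2 = 1.5 chords/bar.
D: 4/3 = 4/3 chords/bar.
Fastest is B at 2 chords/bar.

Section B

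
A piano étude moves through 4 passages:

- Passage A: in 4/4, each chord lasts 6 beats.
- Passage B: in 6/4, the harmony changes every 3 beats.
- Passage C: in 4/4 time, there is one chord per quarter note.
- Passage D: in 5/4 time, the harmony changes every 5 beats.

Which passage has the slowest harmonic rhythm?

Passage A

A: 4/6 = 2/3 chords/bar.
B: 6/3 = 2 chords/bar.
C: 4/1 = 4 chords/bar.
D: 5/5 = 1 chord/bar.
Slowest is A at 2/3 chords/bar.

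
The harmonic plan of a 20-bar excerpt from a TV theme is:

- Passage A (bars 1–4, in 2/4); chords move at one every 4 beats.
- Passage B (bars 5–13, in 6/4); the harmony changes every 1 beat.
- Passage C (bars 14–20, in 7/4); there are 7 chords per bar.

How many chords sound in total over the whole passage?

A: 4·2 = 8 beats, 8/4 = 2 chords.
B: 9·6 = 54 beats, 54/1 = 54 chords.
C: 7·7 = 49 beats, 49/1 = 49 chords.
Total: 2 + 54 + 49 = 105.

105 chords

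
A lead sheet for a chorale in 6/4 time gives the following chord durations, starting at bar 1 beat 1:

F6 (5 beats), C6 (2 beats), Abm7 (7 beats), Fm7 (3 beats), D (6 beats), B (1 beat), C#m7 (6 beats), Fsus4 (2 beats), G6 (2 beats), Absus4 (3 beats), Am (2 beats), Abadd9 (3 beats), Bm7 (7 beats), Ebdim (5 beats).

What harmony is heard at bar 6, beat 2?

Fsus4

Beat 2 of bar 6 is beat (6−1)×6 + 2 = 32 overall.
Running totals: F6 ends at 5, C6 ends at 7, Abm7 ends at 14, Fm7 ends at 17, D ends at 23, B ends at 24, C#m7 ends at 30, Fsus4 ends at 32.
Beat 32 falls within Fsus4.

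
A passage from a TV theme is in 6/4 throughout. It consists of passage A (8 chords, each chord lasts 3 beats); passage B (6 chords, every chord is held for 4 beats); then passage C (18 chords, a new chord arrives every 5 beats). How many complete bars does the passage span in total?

23 bars

A: 8 × 3 = 24 beats = 4 bars.
B: 6 × 4 = 24 beats = 4 bars.
C: 18 × 5 = 90 beats = 15 bars.
Total: 4 + 4 + 15 = 23 bars.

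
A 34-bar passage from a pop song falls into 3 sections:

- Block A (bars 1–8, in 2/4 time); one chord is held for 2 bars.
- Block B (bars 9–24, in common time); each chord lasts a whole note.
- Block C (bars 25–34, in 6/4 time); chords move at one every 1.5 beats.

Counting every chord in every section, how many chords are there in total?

60 chords

A: 8 bars × 2 beats = 16 beats; 4 beats/chord → 4 chords.
B: 16 bars × 4 beats = 64 beats; 4 beats/chord → 16 chords.
C: 10 bars × 6 beats = 60 beats; 1.5 beats/chord → 40 chords.
Total: 4 + 16 + 40 = 60.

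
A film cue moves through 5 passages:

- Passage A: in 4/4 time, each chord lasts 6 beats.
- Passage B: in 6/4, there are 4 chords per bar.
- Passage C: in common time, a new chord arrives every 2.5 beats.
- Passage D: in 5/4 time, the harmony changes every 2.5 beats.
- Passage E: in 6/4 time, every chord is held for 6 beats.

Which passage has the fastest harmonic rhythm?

Passage B

A: 4 beats/bar ÷ 6 beats/chord = 2/3 chords/bar.
B: 6 beats/bar ÷ 1.5 beats/chord = 4 chords/bar.
C: 4 beats/bar ÷ 2.5 beats/chord = 1.6 chords/bar.
D: 5 beats/bar ÷ 2.5 beats/chord = 2 chords/bar.
E: 6 beats/bar ÷ 6 beats/chord = 1 chord/bar.
Fastest is B at 4 chords/bar.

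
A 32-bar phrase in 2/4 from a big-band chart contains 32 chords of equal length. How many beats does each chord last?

32 bars × 2 beats/bar = 64 beats total.
64 beats ÷ 32 chords = 2 beats per chord.
(That is a half note.)

2 beats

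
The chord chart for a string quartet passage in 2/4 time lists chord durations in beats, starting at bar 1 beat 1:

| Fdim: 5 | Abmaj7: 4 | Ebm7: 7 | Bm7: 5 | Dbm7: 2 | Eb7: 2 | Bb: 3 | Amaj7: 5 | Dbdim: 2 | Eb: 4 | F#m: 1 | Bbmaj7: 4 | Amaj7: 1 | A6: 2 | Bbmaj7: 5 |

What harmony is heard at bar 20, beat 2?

Beat 2 of bar 20 is beat (20−1)×2 + 2 = 40 overall.
Running totals: Fdim ends at 5, Abmaj7 ends at 9, Ebm7 ends at 16, Bm7 ends at 21, Dbm7 ends at 23, Eb7 ends at 25, Bb ends at 28, Amaj7 ends at 33, Dbdim ends at 35, Eb ends at 39, F#m ends at 40.
Beat 40 falls within F#m.

F#m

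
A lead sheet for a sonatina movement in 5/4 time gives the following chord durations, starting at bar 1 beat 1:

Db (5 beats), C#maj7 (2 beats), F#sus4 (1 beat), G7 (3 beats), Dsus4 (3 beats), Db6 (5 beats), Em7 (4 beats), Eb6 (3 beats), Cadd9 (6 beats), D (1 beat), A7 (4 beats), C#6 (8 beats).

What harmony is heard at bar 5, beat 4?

Eb6

Beat 4 of bar 5 is beat (5−1)×5 + 4 = 24 overall.
Running totals: Db ends at 5, C#maj7 ends at 7, F#sus4 ends at 8, G7 ends at 11, Dsus4 ends at 14, Db6 ends at 19, Em7 ends at 23, Eb6 ends at 26.
Beat 24 falls within Eb6.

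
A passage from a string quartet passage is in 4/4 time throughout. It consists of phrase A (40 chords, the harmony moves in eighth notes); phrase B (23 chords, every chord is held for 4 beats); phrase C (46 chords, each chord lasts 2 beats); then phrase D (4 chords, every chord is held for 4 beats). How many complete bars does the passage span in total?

A: 40 × 0.5 = 20 beats = 5 bars.
B: 23 × 4 = 92 beats = 23 bars.
C: 46 × 2 = 92 beats = 23 bars.
D: 4 × 4 = 16 beats = 4 bars.
Total: 5 + 23 + 23 + 4 = 55 bars.

55 bars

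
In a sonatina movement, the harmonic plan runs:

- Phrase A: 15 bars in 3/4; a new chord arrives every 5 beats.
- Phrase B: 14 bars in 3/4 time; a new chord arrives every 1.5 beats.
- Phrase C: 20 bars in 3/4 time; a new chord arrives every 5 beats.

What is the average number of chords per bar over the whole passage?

1 chords per bar

A: 15 × 3 = 45 beats ÷ 5 = 9 chords.
B: 14 × 3 = 42 beats ÷ 1.5 = 28 chords.
C: 20 × 3 = 60 beats ÷ 5 = 12 chords.
Overall: 49 chords over 49 bars → 49/49 = 1 chords per bar.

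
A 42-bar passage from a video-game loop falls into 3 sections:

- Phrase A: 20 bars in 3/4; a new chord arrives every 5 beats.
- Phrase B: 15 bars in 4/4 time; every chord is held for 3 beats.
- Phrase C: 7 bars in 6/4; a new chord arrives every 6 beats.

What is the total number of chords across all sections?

39 chords

A: 20 bars × 3 beats = 60 beats; 5 beats/chord → 12 chords.
B: 15 bars × 4 beats = 60 beats; 3 beats/chord → 20 chords.
C: 7 bars × 6 beats = 42 beats; 6 beats/chord → 7 chords.
Total: 12 + 20 + 7 = 39.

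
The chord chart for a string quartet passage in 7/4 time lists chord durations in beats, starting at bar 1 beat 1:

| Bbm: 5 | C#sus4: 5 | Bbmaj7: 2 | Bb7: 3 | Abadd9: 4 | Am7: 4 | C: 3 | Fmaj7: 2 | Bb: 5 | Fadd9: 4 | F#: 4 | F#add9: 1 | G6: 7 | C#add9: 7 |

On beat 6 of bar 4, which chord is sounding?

Fmaj7

Beat 6 of bar 4 is beat (4−1)×7 + 6 = 27 overall.
Running totals: Bbm ends at 5, C#sus4 ends at 10, Bbmaj7 ends at 12, Bb7 ends at 15, Abadd9 ends at 19, Am7 ends at 23, C ends at 26, Fmaj7 ends at 28.
Beat 27 falls within Fmaj7.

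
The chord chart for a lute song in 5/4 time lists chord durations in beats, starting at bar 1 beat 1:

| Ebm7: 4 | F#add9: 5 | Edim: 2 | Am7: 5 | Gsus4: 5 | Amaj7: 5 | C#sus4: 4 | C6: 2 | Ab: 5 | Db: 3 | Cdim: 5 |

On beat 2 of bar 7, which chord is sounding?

C6

Beat 2 of bar 7 is beat (7−1)×5 + 2 = 32 overall.
Running totals: Ebm7 ends at 4, F#add9 ends at 9, Edim ends at 11, Am7 ends at 16, Gsus4 ends at 21, Amaj7 ends at 26, C#sus4 ends at 30, C6 ends at 32.
Beat 32 falls within C6.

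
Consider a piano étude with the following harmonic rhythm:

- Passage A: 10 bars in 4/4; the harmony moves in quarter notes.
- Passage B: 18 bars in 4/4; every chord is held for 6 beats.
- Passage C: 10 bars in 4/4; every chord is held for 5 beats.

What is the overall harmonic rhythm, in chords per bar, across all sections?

A: 10 bars of 4 beats is 40 beats; at 1 beat each that's 40 chords.
B: 18 bars of 4 beats is 72 beats; at 6 beats each that's 12 chords.
C: 10 bars of 4 beats is 40 beats; at 5 beats each that's 8 chords.
Overall: 60 chords over 38 bars → 60/38 = 30/19 chords per bar.

30/19 chords per bar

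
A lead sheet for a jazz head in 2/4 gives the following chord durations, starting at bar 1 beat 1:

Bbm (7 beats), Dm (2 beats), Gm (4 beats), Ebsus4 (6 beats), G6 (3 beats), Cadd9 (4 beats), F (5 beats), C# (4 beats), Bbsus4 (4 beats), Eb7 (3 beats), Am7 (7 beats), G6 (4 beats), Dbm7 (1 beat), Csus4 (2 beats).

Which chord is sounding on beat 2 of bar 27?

Dbm7

Beat 2 of bar 27 is beat (27−1)×2 + 2 = 54 overall.
Running totals: Bbm ends at 7, Dm ends at 9, Gm ends at 13, Ebsus4 ends at 19, G6 ends at 22, Cadd9 ends at 26, F ends at 31, C# ends at 35, Bbsus4 ends at 39, Eb7 ends at 42, Am7 ends at 49, G6 ends at 53, Dbm7 ends at 54.
Beat 54 falls within Dbm7.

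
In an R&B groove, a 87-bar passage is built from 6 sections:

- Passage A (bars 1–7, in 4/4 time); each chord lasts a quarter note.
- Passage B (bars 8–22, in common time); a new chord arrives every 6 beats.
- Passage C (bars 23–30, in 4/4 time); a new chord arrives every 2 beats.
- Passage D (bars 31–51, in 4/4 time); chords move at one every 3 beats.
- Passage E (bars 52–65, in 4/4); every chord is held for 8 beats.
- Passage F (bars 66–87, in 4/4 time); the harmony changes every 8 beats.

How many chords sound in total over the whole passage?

100 chords

A: 7·4 = 28 beats, 28/1 = 28 chords.
B: 15·4 = 60 beats, 60/6 = 10 chords.
C: 8·4 = 32 beats, 32/2 = 16 chords.
D: 21·4 = 84 beats, 84/3 = 28 chords.
E: 14·4 = 56 beats, 56/8 = 7 chords.
F: 22·4 = 88 beats, 88/8 = 11 chords.
Total: 28 + 10 + 16 + 28 + 7 + 11 = 100.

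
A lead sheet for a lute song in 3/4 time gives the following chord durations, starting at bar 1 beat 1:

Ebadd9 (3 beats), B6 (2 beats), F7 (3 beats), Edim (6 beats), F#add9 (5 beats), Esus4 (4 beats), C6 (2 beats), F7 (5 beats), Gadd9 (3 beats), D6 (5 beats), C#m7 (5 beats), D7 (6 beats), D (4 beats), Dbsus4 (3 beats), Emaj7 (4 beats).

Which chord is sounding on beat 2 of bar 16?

Beat 2 of bar 16 is beat (16−1)×3 + 2 = 47 overall.
Running totals: Ebadd9 ends at 3, B6 ends at 5, F7 ends at 8, Edim ends at 14, F#add9 ends at 19, Esus4 ends at 23, C6 ends at 25, F7 ends at 30, Gadd9 ends at 33, D6 ends at 38, C#m7 ends at 43, D7 ends at 49.
Beat 47 falls within D7.

D7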